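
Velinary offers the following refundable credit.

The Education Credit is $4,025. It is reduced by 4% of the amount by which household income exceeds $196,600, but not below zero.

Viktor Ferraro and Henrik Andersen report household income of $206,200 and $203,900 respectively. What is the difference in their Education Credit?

Viktor ($206,200): Education Credit: 4% of the $9,600 excess over $196,600 is $384; credit = $4,025 − $384 = $3,641.
Henrik ($203,900): Education Credit: 4% of the $7,300 excess over $196,600 is $292; credit = $4,025 − $292 = $3,733.
Difference: |$3,641 − $3,733| = $92.

$92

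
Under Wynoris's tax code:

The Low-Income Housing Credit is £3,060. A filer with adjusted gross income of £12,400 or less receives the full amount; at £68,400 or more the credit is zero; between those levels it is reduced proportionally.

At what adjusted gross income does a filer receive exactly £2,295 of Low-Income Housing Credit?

£26,400

£2,295 is 2,295/3,060 of the full £3,060, so 765/3,060 of the £56,000 range has been used: income = £12,400 + £56,000 × 765/3,060 = £26,400.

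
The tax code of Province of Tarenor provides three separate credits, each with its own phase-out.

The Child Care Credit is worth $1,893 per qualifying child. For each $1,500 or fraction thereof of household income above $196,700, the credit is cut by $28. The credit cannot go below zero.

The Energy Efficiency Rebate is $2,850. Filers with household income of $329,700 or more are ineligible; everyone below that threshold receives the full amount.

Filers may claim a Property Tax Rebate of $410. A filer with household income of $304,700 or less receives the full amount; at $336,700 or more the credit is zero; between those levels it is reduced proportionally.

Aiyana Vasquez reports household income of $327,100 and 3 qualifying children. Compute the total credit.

Child Care Credit: base = 3 × $1,893 = $5,679. income exceeds $196,700 by $130,400, which is 87 full-or-partial $1,500 increments; reduction = 87 × $28 = $2,436, leaving $3,243.
Energy Efficiency Rebate: $327,100 is below the $329,700 cutoff, so the full $2,850 applies.
Property Tax Rebate: $327,100 is $22,400 into a $32,000 phase-out range, leaving 9,600/32,000 of the credit: $410 × 9,600/32,000 = $123.
Total: $3,243 + $2,850 + $123 = $6,216.

$6,216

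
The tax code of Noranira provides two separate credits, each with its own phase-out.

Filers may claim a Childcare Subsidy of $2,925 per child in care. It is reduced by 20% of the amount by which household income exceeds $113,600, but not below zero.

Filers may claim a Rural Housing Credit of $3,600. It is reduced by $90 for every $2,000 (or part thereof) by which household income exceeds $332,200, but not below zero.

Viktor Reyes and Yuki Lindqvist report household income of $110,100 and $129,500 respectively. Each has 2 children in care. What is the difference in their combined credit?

$3,180

Viktor ($110,100): Childcare Subsidy: base = 2 × $2,925 = $5,850. $110,100 is at or below the $113,600 threshold, so the full $5,850 applies. Rural Housing Credit: $110,100 is at or below the $332,200 threshold, so the full $3,600 applies. total $5,850 + $3,600 = $9,450
Yuki ($129,500): Childcare Subsidy: base = 2 × $2,925 = $5,850. 20% of the $15,900 excess over $113,600 is $3,180; credit = $5,850 − $3,180 = $2,670. Rural Housing Credit: $129,500 is at or below the $332,200 threshold, so the full $3,600 applies. total $2,670 + $3,600 = $6,270
Difference: |$9,450 − $6,270| = $3,180.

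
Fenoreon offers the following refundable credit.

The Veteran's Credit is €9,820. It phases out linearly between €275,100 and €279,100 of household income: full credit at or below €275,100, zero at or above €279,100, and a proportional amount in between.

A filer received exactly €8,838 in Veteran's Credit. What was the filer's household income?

€8,838 is 8,838/9,820 of the full €9,820, so 982/9,820 of the €4,000 range has been used: income = €275,100 + €4,000 × 982/9,820 = €275,500.

€275,500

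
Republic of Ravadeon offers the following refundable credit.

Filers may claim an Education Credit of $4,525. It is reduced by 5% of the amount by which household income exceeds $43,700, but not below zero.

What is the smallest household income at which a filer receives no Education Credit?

$134,200

The credit falls by 5% of each dollar above $43,700, so it reaches zero when the excess is $4,525 / 5% = $90,500: income = $43,700 + $90,500 = $134,200.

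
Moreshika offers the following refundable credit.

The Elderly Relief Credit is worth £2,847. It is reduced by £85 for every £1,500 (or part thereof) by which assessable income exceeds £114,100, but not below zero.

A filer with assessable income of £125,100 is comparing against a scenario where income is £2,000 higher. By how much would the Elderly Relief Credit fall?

£85

At £125,100 — income exceeds £114,100 by £11,000, which is 8 full-or-partial £1,500 increments; reduction = 8 × £85 = £680, leaving £2,167.
At £127,100 — income exceeds £114,100 by £13,000, which is 9 full-or-partial £1,500 increments; reduction = 9 × £85 = £765, leaving £2,082.
Lost: £2,167 − £2,082 = £85.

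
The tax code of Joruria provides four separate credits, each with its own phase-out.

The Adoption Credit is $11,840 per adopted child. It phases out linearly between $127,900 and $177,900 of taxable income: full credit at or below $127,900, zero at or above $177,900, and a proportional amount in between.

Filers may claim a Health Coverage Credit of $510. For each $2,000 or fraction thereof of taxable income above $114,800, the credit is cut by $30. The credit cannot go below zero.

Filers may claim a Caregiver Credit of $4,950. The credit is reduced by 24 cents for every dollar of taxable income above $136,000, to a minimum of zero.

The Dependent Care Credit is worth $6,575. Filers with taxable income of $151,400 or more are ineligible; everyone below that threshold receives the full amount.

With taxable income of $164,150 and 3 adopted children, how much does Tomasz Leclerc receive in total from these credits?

$9,768

Adoption Credit: base = 3 × $11,840 = $35,520. $164,150 is $36,250 into a $50,000 phase-out range, leaving 13,750/50,000 of the credit: $35,520 × 13,750/50,000 = $9,768.
Health Coverage Credit: income exceeds $114,800 by $49,350 → 25 increments × $30 = $750 ≥ base, so the credit is $0.
Caregiver Credit: 24% of the $28,150 excess over $136,000 is $6,756 ≥ base, so the credit is $0.
Dependent Care Credit: $164,150 meets or exceeds the $151,400 cutoff, so the credit is $0.
Total: $9,768 + $0 + $0 + $0 = $9,768.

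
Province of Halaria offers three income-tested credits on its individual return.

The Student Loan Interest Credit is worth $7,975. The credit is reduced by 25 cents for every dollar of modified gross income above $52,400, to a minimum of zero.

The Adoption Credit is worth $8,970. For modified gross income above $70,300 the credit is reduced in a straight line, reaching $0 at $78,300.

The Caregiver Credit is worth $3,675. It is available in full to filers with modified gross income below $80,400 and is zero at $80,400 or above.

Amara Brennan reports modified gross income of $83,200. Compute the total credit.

Student Loan Interest Credit: 25% of the $30,800 excess over $52,400 is $7,700; credit = $7,975 − $7,700 = $275.
Adoption Credit: $83,200 is at or above $78,300, so the credit is $0.
Caregiver Credit: $83,200 meets or exceeds the $80,400 cutoff, so the credit is $0.
Total: $275 + $0 + $0 = $275.

$275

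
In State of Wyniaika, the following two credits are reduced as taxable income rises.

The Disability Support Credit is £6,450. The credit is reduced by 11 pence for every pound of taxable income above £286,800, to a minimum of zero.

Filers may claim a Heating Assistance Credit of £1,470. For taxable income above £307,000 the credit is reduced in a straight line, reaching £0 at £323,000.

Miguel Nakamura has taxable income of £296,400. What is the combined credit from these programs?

Disability Support Credit: 11% of the £9,600 excess over £286,800 is £1,056; credit = £6,450 − £1,056 = £5,394.
Heating Assistance Credit: £296,400 is at or below the £307,000 threshold, so the full £1,470 applies.
Total: £5,394 + £1,470 = £6,864.

£6,864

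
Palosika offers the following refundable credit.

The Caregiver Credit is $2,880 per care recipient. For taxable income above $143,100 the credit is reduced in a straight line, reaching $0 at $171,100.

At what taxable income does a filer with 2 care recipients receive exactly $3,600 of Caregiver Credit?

Full credit = 2 × $2,880 = $5,760.
$3,600 is 3,600/5,760 of the full $5,760, so 2,160/5,760 of the $28,000 range has been used: income = $143,100 + $28,000 × 2,160/5,760 = $153,600.

$153,600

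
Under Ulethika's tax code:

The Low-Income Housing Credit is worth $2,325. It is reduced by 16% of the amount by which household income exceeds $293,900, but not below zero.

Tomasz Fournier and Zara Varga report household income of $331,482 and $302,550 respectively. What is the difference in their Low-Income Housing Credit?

Tomasz ($331,482): Low-Income Housing Credit: 16% of the $37,582 excess over $293,900 is $6,013.12 ≥ base, so the credit is $0.
Zara ($302,550): Low-Income Housing Credit: 16% of the $8,650 excess over $293,900 is $1,384; credit = $2,325 − $1,384 = $941.
Difference: |$0 − $941| = $941.

$941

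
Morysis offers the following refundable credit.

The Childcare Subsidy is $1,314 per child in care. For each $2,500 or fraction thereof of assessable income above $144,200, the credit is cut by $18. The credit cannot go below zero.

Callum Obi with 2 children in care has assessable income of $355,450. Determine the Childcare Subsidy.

$1,098

Childcare Subsidy: base = 2 × $1,314 = $2,628. income exceeds $144,200 by $211,250, which is 85 full-or-partial $2,500 increments; reduction = 85 × $18 = $1,530, leaving $1,098.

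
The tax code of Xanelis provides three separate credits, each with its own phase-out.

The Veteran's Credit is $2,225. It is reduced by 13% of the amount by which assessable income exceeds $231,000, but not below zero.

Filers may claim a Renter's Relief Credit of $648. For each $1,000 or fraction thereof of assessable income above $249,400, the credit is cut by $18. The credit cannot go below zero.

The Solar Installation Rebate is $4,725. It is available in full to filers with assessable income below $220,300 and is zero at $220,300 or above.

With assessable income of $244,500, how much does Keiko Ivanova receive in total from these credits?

Veteran's Credit: 13% of the $13,500 excess over $231,000 is $1,755; credit = $2,225 − $1,755 = $470.
Renter's Relief Credit: $244,500 is at or below the $249,400 threshold, so the full $648 applies.
Solar Installation Rebate: $244,500 meets or exceeds the $220,300 cutoff, so the credit is $0.
Total: $470 + $648 + $0 = $1,118.

$1,118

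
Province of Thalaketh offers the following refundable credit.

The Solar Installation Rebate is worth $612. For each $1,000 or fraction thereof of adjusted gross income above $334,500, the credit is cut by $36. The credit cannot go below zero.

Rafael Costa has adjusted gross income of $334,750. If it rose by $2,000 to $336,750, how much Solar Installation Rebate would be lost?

$72

At $334,750 — income exceeds $334,500 by $250, which is 1 full-or-partial $1,000 increment; reduction = 1 × $36 = $36, leaving $576.
At $336,750 — income exceeds $334,500 by $2,250, which is 3 full-or-partial $1,000 increments; reduction = 3 × $36 = $108, leaving $504.
Lost: $576 − $504 = $72.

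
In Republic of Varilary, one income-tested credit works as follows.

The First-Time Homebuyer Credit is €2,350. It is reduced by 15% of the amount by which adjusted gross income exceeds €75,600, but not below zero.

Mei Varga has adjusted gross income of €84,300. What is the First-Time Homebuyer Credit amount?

€1,045

First-Time Homebuyer Credit: 15% of the €8,700 excess over €75,600 is €1,305; credit = €2,350 − €1,305 = €1,045.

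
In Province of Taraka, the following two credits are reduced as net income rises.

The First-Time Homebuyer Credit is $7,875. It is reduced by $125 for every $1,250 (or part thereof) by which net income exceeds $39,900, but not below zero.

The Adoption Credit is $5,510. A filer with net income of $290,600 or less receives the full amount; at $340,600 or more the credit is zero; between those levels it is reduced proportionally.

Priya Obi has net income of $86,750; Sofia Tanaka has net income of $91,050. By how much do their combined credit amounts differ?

$375

Priya ($86,750): First-Time Homebuyer Credit: income exceeds $39,900 by $46,850, which is 38 full-or-partial $1,250 increments; reduction = 38 × $125 = $4,750, leaving $3,125. Adoption Credit: $86,750 is at or below the $290,600 threshold, so the full $5,510 applies. total $3,125 + $5,510 = $8,635
Sofia ($91,050): First-Time Homebuyer Credit: income exceeds $39,900 by $51,150, which is 41 full-or-partial $1,250 increments; reduction = 41 × $125 = $5,125, leaving $2,750. Adoption Credit: $91,050 is at or below the $290,600 threshold, so the full $5,510 applies. total $2,750 + $5,510 = $8,260
Difference: |$8,635 − $8,260| = $375.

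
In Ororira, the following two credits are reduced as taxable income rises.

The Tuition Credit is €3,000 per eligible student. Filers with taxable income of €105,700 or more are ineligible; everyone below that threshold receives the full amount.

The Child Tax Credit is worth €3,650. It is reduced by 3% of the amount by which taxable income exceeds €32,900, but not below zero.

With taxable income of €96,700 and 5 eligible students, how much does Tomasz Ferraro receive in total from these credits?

Tuition Credit: base = 5 × €3,000 = €15,000. €96,700 is below the €105,700 cutoff, so the full €15,000 applies.
Child Tax Credit: 3% of the €63,800 excess over €32,900 is €1,914; credit = €3,650 − €1,914 = €1,736.
Total: €15,000 + €1,736 = €16,736.

€16,736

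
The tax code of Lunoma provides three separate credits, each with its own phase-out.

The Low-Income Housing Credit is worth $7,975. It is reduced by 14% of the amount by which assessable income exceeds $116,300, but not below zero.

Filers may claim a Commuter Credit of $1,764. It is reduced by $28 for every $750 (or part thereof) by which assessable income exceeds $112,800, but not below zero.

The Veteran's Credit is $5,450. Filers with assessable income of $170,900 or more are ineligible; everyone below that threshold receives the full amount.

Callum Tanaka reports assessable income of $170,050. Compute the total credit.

Low-Income Housing Credit: 14% of the $53,750 excess over $116,300 is $7,525; credit = $7,975 − $7,525 = $450.
Commuter Credit: income exceeds $112,800 by $57,250 → 77 increments × $28 = $2,156 ≥ base, so the credit is $0.
Veteran's Credit: $170,050 is below the $170,900 cutoff, so the full $5,450 applies.
Total: $450 + $0 + $5,450 = $5,900.

$5,900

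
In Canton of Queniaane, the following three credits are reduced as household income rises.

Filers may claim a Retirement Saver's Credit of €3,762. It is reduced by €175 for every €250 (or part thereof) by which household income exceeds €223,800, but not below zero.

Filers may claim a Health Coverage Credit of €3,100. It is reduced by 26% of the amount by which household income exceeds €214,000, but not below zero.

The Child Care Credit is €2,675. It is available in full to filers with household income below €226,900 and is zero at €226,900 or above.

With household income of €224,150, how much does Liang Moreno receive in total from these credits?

Retirement Saver's Credit: income exceeds €223,800 by €350, which is 2 full-or-partial €250 increments; reduction = 2 × €175 = €350, leaving €3,412.
Health Coverage Credit: 26% of the €10,150 excess over €214,000 is €2,639; credit = €3,100 − €2,639 = €461.
Child Care Credit: €224,150 is below the €226,900 cutoff, so the full €2,675 applies.
Total: €3,412 + €461 + €2,675 = €6,548.

€6,548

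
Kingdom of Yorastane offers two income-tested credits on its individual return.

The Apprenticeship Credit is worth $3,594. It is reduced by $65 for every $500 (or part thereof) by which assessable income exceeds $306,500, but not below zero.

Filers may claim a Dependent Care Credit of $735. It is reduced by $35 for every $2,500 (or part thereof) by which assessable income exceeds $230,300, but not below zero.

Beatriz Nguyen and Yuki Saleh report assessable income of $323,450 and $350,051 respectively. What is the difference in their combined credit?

$1,384

Beatriz ($323,450): Apprenticeship Credit: income exceeds $306,500 by $16,950, which is 34 full-or-partial $500 increments; reduction = 34 × $65 = $2,210, leaving $1,384. Dependent Care Credit: income exceeds $230,300 by $93,150 → 38 increments × $35 = $1,330 ≥ base, so the credit is $0. total $1,384 + $0 = $1,384
Yuki ($350,051): Apprenticeship Credit: income exceeds $306,500 by $43,551 → 88 increments × $65 = $5,720 ≥ base, so the credit is $0. Dependent Care Credit: income exceeds $230,300 by $119,751 → 48 increments × $35 = $1,680 ≥ base, so the credit is $0. total $0 + $0 = $0
Difference: |$1,384 − $0| = $1,384.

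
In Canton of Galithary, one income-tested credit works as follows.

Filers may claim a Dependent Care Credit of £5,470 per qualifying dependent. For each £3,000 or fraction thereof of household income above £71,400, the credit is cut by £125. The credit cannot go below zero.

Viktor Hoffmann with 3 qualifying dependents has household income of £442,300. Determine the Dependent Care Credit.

£910

Dependent Care Credit: base = 3 × £5,470 = £16,410. income exceeds £71,400 by £370,900, which is 124 full-or-partial £3,000 increments; reduction = 124 × £125 = £15,500, leaving £910.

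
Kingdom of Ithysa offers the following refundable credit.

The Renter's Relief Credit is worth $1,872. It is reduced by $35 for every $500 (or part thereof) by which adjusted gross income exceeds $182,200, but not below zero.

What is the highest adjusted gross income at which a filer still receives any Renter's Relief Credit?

$208,700

After 53 increments the reduction is 53 × $35 = $1,855, leaving $17; one more increment wipes it out. Increment 53 ends at excess 53 × $500 = $26,500, so the highest qualifying income is $182,200 + $26,500 = $208,700.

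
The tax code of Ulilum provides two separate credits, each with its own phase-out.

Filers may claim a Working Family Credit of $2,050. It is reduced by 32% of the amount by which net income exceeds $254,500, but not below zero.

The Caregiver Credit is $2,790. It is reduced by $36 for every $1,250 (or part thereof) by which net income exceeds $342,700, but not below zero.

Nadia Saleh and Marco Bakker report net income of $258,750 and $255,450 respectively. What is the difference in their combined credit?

Nadia ($258,750): Working Family Credit: 32% of the $4,250 excess over $254,500 is $1,360; credit = $2,050 − $1,360 = $690. Caregiver Credit: $258,750 is at or below the $342,700 threshold, so the full $2,790 applies. total $690 + $2,790 = $3,480
Marco ($255,450): Working Family Credit: 32% of the $950 excess over $254,500 is $304; credit = $2,050 − $304 = $1,746. Caregiver Credit: $255,450 is at or below the $342,700 threshold, so the full $2,790 applies. total $1,746 + $2,790 = $4,536
Difference: |$3,480 − $4,536| = $1,056.

$1,056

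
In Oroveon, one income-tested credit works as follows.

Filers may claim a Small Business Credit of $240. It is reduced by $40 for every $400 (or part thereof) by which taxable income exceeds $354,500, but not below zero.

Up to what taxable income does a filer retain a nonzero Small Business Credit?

$356,500

After 5 increments the reduction is 5 × $40 = $200, leaving $40; one more increment wipes it out. Increment 5 ends at excess 5 × $400 = $2,000, so the highest qualifying income is $354,500 + $2,000 = $356,500.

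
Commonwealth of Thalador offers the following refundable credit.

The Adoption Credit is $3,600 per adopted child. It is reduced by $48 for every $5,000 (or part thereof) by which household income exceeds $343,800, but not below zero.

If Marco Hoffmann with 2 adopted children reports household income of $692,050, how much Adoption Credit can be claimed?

$3,840

Adoption Credit: base = 2 × $3,600 = $7,200. income exceeds $343,800 by $348,250, which is 70 full-or-partial $5,000 increments; reduction = 70 × $48 = $3,360, leaving $3,840.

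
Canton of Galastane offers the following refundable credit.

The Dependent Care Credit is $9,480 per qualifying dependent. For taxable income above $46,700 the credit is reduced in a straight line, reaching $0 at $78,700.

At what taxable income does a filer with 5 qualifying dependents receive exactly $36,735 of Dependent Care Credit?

Full credit = 5 × $9,480 = $47,400.
$36,735 is 36,735/47,400 of the full $47,400, so 10,665/47,400 of the $32,000 range has been used: income = $46,700 + $32,000 × 10,665/47,400 = $53,900.

$53,900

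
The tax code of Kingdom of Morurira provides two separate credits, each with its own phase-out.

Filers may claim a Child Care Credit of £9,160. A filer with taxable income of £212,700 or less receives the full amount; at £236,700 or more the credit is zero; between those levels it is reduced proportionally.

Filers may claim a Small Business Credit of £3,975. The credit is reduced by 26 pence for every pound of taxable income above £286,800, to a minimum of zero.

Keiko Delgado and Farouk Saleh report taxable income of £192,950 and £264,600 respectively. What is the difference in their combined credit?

£9,160

Keiko (£192,950): Child Care Credit: £192,950 is at or below the £212,700 threshold, so the full £9,160 applies. Small Business Credit: £192,950 is at or below the £286,800 threshold, so the full £3,975 applies. total £9,160 + £3,975 = £13,135
Farouk (£264,600): Child Care Credit: £264,600 is at or above £236,700, so the credit is £0. Small Business Credit: £264,600 is at or below the £286,800 threshold, so the full £3,975 applies. total £0 + £3,975 = £3,975
Difference: |£13,135 − £3,975| = £9,160.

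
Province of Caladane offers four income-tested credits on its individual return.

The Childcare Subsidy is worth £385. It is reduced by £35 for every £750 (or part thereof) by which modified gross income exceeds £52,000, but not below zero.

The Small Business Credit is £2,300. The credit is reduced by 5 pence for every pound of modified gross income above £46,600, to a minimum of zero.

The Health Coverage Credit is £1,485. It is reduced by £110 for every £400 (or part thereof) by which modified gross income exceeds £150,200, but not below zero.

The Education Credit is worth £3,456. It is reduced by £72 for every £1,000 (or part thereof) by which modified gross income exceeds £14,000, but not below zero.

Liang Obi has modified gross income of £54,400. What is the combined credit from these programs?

£4,144

Childcare Subsidy: income exceeds £52,000 by £2,400, which is 4 full-or-partial £750 increments; reduction = 4 × £35 = £140, leaving £245.
Small Business Credit: 5% of the £7,800 excess over £46,600 is £390; credit = £2,300 − £390 = £1,910.
Health Coverage Credit: £54,400 is at or below the £150,200 threshold, so the full £1,485 applies.
Education Credit: income exceeds £14,000 by £40,400, which is 41 full-or-partial £1,000 increments; reduction = 41 × £72 = £2,952, leaving £504.
Total: £245 + £1,910 + £1,485 + £504 = £4,144.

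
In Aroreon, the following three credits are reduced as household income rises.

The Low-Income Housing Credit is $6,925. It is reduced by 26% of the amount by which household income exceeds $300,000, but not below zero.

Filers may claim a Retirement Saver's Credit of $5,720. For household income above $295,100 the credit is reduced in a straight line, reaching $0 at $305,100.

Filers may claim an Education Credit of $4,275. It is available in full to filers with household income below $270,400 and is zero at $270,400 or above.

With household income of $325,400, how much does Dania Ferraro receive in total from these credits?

Low-Income Housing Credit: 26% of the $25,400 excess over $300,000 is $6,604; credit = $6,925 − $6,604 = $321.
Retirement Saver's Credit: $325,400 is at or above $305,100, so the credit is $0.
Education Credit: $325,400 meets or exceeds the $270,400 cutoff, so the credit is $0.
Total: $321 + $0 + $0 = $321.

$321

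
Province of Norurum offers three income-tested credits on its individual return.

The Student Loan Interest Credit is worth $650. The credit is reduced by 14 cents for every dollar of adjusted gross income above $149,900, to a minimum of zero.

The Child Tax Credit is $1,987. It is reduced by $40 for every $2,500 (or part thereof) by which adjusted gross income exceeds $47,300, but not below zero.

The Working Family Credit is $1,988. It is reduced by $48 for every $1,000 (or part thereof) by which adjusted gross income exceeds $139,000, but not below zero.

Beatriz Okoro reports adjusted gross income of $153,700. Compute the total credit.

$1,653

Student Loan Interest Credit: 14% of the $3,800 excess over $149,900 is $532; credit = $650 − $532 = $118.
Child Tax Credit: income exceeds $47,300 by $106,400, which is 43 full-or-partial $2,500 increments; reduction = 43 × $40 = $1,720, leaving $267.
Working Family Credit: income exceeds $139,000 by $14,700, which is 15 full-or-partial $1,000 increments; reduction = 15 × $48 = $720, leaving $1,268.
Total: $118 + $267 + $1,268 = $1,653.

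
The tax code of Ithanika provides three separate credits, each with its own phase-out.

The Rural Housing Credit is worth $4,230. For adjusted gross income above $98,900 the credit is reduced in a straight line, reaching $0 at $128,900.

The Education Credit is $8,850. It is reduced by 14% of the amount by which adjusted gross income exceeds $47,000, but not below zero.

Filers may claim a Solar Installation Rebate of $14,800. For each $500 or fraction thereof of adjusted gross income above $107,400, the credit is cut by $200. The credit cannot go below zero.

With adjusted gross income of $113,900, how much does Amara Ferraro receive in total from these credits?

$14,315

Rural Housing Credit: $113,900 is $15,000 into a $30,000 phase-out range, leaving 15,000/30,000 of the credit: $4,230 × 15,000/30,000 = $2,115.
Education Credit: 14% of the $66,900 excess over $47,000 is $9,366 ≥ base, so the credit is $0.
Solar Installation Rebate: income exceeds $107,400 by $6,500, which is 13 full-or-partial $500 increments; reduction = 13 × $200 = $2,600, leaving $12,200.
Total: $2,115 + $0 + $12,200 = $14,315.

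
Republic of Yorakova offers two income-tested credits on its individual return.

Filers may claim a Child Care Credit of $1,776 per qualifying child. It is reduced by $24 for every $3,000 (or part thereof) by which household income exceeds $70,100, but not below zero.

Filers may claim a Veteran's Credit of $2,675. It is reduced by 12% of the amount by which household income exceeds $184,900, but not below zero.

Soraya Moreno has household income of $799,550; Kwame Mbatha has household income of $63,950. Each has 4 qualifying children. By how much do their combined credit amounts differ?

Soraya ($799,550): Child Care Credit: base = 4 × $1,776 = $7,104. income exceeds $70,100 by $729,450, which is 244 full-or-partial $3,000 increments; reduction = 244 × $24 = $5,856, leaving $1,248. Veteran's Credit: 12% of the $614,650 excess over $184,900 is $73,758 ≥ base, so the credit is $0. total $1,248 + $0 = $1,248
Kwame ($63,950): Child Care Credit: base = 4 × $1,776 = $7,104. $63,950 is at or below the $70,100 threshold, so the full $7,104 applies. Veteran's Credit: $63,950 is at or below the $184,900 threshold, so the full $2,675 applies. total $7,104 + $2,675 = $9,779
Difference: |$1,248 − $9,779| = $8,531.

$8,531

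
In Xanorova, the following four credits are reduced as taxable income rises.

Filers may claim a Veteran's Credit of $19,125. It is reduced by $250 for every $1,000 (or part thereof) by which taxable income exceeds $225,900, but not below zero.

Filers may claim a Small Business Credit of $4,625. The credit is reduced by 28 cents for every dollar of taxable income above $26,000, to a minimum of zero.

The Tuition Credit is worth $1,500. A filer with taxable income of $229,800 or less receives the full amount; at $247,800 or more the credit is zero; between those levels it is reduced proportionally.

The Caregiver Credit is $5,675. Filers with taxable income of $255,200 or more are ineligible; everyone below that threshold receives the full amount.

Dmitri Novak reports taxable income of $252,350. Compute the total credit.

$18,050

Veteran's Credit: income exceeds $225,900 by $26,450, which is 27 full-or-partial $1,000 increments; reduction = 27 × $250 = $6,750, leaving $12,375.
Small Business Credit: 28% of the $226,350 excess over $26,000 is $63,378 ≥ base, so the credit is $0.
Tuition Credit: $252,350 is at or above $247,800, so the credit is $0.
Caregiver Credit: $252,350 is below the $255,200 cutoff, so the full $5,675 applies.
Total: $12,375 + $0 + $0 + $5,675 = $18,050.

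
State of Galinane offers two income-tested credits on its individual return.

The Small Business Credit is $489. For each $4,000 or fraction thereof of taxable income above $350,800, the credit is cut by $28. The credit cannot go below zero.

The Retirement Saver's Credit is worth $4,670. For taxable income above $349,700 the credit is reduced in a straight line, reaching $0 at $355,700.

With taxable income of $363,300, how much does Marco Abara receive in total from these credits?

Small Business Credit: income exceeds $350,800 by $12,500, which is 4 full-or-partial $4,000 increments; reduction = 4 × $28 = $112, leaving $377.
Retirement Saver's Credit: $363,300 is at or above $355,700, so the credit is $0.
Total: $377 + $0 = $377.

$377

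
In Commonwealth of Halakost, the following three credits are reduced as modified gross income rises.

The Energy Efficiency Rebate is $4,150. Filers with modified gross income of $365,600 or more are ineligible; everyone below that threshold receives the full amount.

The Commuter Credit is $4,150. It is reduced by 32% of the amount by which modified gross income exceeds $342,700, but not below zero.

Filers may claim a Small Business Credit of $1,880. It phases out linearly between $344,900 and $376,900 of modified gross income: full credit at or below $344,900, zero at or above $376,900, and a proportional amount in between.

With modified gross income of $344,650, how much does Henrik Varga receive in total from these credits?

$9,556

Energy Efficiency Rebate: $344,650 is below the $365,600 cutoff, so the full $4,150 applies.
Commuter Credit: 32% of the $1,950 excess over $342,700 is $624; credit = $4,150 − $624 = $3,526.
Small Business Credit: $344,650 is at or below the $344,900 threshold, so the full $1,880 applies.
Total: $4,150 + $3,526 + $1,880 = $9,556.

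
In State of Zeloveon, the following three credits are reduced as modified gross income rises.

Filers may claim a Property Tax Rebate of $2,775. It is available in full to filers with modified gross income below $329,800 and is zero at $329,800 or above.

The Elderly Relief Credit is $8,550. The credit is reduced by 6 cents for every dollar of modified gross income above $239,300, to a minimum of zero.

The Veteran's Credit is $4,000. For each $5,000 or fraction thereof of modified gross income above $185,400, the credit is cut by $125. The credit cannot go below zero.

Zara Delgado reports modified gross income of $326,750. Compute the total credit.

Property Tax Rebate: $326,750 is below the $329,800 cutoff, so the full $2,775 applies.
Elderly Relief Credit: 6% of the $87,450 excess over $239,300 is $5,247; credit = $8,550 − $5,247 = $3,303.
Veteran's Credit: income exceeds $185,400 by $141,350, which is 29 full-or-partial $5,000 increments; reduction = 29 × $125 = $3,625, leaving $375.
Total: $2,775 + $3,303 + $375 = $6,453.

$6,453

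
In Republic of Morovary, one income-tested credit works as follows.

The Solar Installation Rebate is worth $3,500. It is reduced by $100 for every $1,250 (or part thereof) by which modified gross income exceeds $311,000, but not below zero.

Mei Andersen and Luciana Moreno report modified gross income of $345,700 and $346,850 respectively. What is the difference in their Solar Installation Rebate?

$100

Mei ($345,700): Solar Installation Rebate: income exceeds $311,000 by $34,700, which is 28 full-or-partial $1,250 increments; reduction = 28 × $100 = $2,800, leaving $700.
Luciana ($346,850): Solar Installation Rebate: income exceeds $311,000 by $35,850, which is 29 full-or-partial $1,250 increments; reduction = 29 × $100 = $2,900, leaving $600.
Difference: |$700 − $600| = $100.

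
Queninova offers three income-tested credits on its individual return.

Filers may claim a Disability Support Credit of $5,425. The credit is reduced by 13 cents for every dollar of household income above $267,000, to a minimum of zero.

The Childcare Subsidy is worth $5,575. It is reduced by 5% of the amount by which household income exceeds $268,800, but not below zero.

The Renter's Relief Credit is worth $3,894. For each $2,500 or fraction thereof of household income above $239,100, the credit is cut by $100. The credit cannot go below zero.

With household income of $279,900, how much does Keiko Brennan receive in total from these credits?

$10,962

Disability Support Credit: 13% of the $12,900 excess over $267,000 is $1,677; credit = $5,425 − $1,677 = $3,748.
Childcare Subsidy: 5% of the $11,100 excess over $268,800 is $555; credit = $5,575 − $555 = $5,020.
Renter's Relief Credit: income exceeds $239,100 by $40,800, which is 17 full-or-partial $2,500 increments; reduction = 17 × $100 = $1,700, leaving $2,194.
Total: $3,748 + $5,020 + $2,194 = $10,962.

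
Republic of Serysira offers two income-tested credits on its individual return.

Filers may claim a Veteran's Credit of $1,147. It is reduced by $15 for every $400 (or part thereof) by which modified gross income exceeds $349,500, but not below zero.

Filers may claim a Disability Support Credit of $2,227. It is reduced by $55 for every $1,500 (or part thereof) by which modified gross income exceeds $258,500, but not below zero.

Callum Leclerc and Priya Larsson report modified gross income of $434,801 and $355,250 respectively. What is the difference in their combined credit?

Callum ($434,801): Veteran's Credit: income exceeds $349,500 by $85,301 → 214 increments × $15 = $3,210 ≥ base, so the credit is $0. Disability Support Credit: income exceeds $258,500 by $176,301 → 118 increments × $55 = $6,490 ≥ base, so the credit is $0. total $0 + $0 = $0
Priya ($355,250): Veteran's Credit: income exceeds $349,500 by $5,750, which is 15 full-or-partial $400 increments; reduction = 15 × $15 = $225, leaving $922. Disability Support Credit: income exceeds $258,500 by $96,750 → 65 increments × $55 = $3,575 ≥ base, so the credit is $0. total $922 + $0 = $922
Difference: |$0 − $922| = $922.

$922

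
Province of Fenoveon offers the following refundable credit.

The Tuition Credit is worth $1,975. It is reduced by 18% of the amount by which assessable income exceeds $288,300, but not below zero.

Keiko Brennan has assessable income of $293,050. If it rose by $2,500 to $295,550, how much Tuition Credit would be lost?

$450

At $293,050 — 18% of the $4,750 excess over $288,300 is $855; credit = $1,975 − $855 = $1,120.
At $295,550 — 18% of the $7,250 excess over $288,300 is $1,305; credit = $1,975 − $1,305 = $670.
Lost: $1,120 − $670 = $450.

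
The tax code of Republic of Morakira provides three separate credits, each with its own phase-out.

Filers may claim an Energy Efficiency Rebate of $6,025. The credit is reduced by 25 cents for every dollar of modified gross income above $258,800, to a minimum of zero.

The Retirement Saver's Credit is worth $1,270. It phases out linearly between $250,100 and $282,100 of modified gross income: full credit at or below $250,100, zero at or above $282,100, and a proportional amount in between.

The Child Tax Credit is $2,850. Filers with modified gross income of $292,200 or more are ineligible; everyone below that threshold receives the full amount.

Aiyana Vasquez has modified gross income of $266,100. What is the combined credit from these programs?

Energy Efficiency Rebate: 25% of the $7,300 excess over $258,800 is $1,825; credit = $6,025 − $1,825 = $4,200.
Retirement Saver's Credit: $266,100 is $16,000 into a $32,000 phase-out range, leaving 16,000/32,000 of the credit: $1,270 × 16,000/32,000 = $635.
Child Tax Credit: $266,100 is below the $292,200 cutoff, so the full $2,850 applies.
Total: $4,200 + $635 + $2,850 = $7,685.

$7,685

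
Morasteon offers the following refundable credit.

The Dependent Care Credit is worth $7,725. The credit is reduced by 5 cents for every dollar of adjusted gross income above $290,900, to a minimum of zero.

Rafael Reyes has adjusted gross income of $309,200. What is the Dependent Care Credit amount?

$6,810

Dependent Care Credit: 5% of the $18,300 excess over $290,900 is $915; credit = $7,725 − $915 = $6,810.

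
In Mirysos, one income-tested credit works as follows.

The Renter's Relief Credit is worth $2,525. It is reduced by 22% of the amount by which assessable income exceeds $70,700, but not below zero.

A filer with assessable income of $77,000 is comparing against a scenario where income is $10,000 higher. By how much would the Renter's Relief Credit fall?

At $77,000 — 22% of the $6,300 excess over $70,700 is $1,386; credit = $2,525 − $1,386 = $1,139.
At $87,000 — 22% of the $16,300 excess over $70,700 is $3,586 ≥ base, so the credit is $0.
Lost: $1,139 − $0 = $1,139.

$1,139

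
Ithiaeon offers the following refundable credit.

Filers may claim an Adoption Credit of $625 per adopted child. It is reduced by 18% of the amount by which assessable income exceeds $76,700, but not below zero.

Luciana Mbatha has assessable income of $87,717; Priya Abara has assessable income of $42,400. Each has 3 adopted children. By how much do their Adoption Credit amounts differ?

$1,875

Luciana ($87,717): Adoption Credit: base = 3 × $625 = $1,875. 18% of the $11,017 excess over $76,700 is $1,983.06 ≥ base, so the credit is $0.
Priya ($42,400): Adoption Credit: base = 3 × $625 = $1,875. $42,400 is at or below the $76,700 threshold, so the full $1,875 applies.
Difference: |$0 − $1,875| = $1,875.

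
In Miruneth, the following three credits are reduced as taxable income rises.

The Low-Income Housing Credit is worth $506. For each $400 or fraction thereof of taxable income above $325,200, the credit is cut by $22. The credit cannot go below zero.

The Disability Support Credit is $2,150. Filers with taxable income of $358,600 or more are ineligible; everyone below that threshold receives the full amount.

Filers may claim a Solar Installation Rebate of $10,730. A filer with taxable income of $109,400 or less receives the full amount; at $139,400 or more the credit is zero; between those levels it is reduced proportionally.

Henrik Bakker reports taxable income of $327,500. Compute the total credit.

Low-Income Housing Credit: income exceeds $325,200 by $2,300, which is 6 full-or-partial $400 increments; reduction = 6 × $22 = $132, leaving $374.
Disability Support Credit: $327,500 is below the $358,600 cutoff, so the full $2,150 applies.
Solar Installation Rebate: $327,500 is at or above $139,400, so the credit is $0.
Total: $374 + $2,150 + $0 = $2,524.

$2,524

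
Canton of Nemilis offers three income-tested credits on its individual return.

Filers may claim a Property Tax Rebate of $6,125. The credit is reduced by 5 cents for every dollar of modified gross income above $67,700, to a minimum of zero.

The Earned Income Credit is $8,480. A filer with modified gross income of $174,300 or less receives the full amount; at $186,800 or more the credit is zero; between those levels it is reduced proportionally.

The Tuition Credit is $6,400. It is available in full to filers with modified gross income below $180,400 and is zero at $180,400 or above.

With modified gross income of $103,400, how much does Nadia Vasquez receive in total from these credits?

$19,220

Property Tax Rebate: 5% of the $35,700 excess over $67,700 is $1,785; credit = $6,125 − $1,785 = $4,340.
Earned Income Credit: $103,400 is at or below the $174,300 threshold, so the full $8,480 applies.
Tuition Credit: $103,400 is below the $180,400 cutoff, so the full $6,400 applies.
Total: $4,340 + $8,480 + $6,400 = $19,220.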